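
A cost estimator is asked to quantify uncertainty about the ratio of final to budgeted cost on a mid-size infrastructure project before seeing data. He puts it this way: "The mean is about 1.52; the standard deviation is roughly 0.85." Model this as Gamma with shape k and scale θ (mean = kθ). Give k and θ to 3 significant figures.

k ≈ 3.2, θ ≈ 0.475

For Gamma(k, scale θ): mean = kθ, variance = kθ², so CV = 1/√k.
CV = SD/mean = 0.85/1.52 = 0.5592, hence k = 1/CV² = 3.2.
Then θ = mean/k = 1.52/3.2 = 0.475.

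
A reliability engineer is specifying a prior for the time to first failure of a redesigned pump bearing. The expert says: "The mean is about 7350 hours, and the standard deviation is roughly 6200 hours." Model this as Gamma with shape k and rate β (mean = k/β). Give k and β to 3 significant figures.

k ≈ 1.41, β ≈ 0.000191

For Gamma(k, rate β): mean = k/β, variance = k/β², so CV = 1/√k.
CV = SD/mean = 6200/7350 = 0.8435, hence k = 1/CV² = 1.41.
Then β = k/mean = 1.41/7350 = 0.000191.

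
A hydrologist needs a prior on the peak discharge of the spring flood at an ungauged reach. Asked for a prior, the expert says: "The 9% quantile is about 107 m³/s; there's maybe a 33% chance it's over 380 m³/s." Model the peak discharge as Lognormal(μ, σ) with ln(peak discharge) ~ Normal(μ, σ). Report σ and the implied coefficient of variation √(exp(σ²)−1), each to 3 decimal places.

σ ≈ 0.712, CV ≈ 0.812

If T ~ Lognormal(μ,σ) then ln T ~ Normal(μ,σ), so the p-quantile of ln T is μ + z_p·σ.
ln(107) = 4.673 and ln(380) = 5.94; z_{0.09} = -1.341, z_{0.67} = 0.4399.
σ = (5.94 − 4.673)/(0.4399 − (-1.341)) = 0.712.
μ = 4.673 − (-1.341)·0.712 = 5.627.
CV = √(exp(σ²)−1) = √(exp(0.5065)−1) = 0.812.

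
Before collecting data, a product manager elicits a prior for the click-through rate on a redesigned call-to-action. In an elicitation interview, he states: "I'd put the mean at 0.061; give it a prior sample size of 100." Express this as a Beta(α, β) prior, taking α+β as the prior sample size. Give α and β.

α = 6.1, β = 93.9

Under the effective-sample-size interpretation, Beta(α, β) has prior mean α/(α+β) and prior sample size α+β.
So α+β = 100 and α/(α+β) = 0.061, giving α = 0.061·100 = 6.1 and β = 100 − 6.1 = 93.9.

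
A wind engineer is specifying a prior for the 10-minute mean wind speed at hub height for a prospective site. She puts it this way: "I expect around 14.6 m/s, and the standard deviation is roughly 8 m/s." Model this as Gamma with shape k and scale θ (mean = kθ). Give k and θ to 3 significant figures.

k ≈ 3.33, θ ≈ 4.38

For Gamma(k, scale θ): mean = kθ, variance = kθ², so CV = 1/√k.
CV = SD/mean = 8/14.6 = 0.5479, hence k = 1/CV² = 3.33.
Then θ = mean/k = 14.6/3.33 = 4.38.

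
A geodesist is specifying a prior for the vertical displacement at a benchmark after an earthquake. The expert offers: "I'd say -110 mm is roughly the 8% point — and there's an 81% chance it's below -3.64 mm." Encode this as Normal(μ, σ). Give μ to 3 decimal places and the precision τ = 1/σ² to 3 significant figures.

μ = -44.540, τ = 0.000461

The p-quantile of Normal(μ,σ) is μ + z_p·σ, with z_{0.08} = -1.405 and z_{0.81} = 0.8779.
Eliminate σ: μ = (z₂·x₁ − z₁·x₂)/(z₂ − z₁) = (0.8779·-110 − (-1.405)·-3.64)/2.283 = -44.540.
Then σ = (x₂ − x₁)/(z₂ − z₁) = (-3.64 − -110)/2.283 = 46.588.
Precision τ = 1/σ² = 1/46.59² = 0.000461.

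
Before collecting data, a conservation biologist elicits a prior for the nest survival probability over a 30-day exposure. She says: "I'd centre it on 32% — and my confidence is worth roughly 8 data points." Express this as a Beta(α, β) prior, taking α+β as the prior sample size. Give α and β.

α = 2.56, β = 5.44

Under the effective-sample-size interpretation, Beta(α, β) has prior mean α/(α+β) and prior sample size α+β.
So α+β = 8 and α/(α+β) = 0.32, giving α = 0.32·8 = 2.56 and β = 8 − 2.56 = 5.44.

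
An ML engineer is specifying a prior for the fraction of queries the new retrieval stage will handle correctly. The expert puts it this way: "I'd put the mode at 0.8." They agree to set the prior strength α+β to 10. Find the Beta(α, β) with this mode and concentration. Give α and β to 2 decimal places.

α = 7.40, β = 2.60

For α,β > 1 the Beta mode is (α−1)/(α+β−2). With α+β = 10, the mode is (α−1)/8.
Set (α−1)/8 = 0.8 → α = 1 + 0.8·8 = 7.40.
β = 10 − α = 2.60.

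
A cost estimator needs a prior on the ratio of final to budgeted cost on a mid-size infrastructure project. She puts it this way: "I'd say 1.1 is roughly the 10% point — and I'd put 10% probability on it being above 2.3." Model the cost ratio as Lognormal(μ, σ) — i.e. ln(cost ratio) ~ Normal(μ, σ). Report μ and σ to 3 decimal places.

If T ~ Lognormal(μ,σ) then ln T ~ Normal(μ,σ), so the p-quantile of ln T is μ + z_p·σ.
ln(1.1) = 0.09531 and ln(2.3) = 0.8329; z_{0.1} = -1.282, z_{0.9} = 1.282.
σ = (0.8329 − 0.09531)/(1.282 − (-1.282)) = 0.288.
μ = 0.09531 − (-1.282)·0.288 = 0.464.

μ ≈ 0.464, σ ≈ 0.288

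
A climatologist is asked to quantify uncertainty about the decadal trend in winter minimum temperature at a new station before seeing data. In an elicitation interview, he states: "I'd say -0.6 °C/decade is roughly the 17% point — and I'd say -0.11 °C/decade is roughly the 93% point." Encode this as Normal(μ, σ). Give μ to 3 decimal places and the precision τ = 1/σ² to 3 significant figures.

μ = -0.408, τ = 24.6

The p-quantile of Normal(μ,σ) is μ + z_p·σ, with z_{0.17} = -0.9542 and z_{0.93} = 1.476.
Eliminate σ: μ = (z₂·x₁ − z₁·x₂)/(z₂ − z₁) = (1.476·-0.6 − (-0.9542)·-0.11)/2.43 = -0.408.
Then σ = (x₂ − x₁)/(z₂ − z₁) = (-0.11 − -0.6)/2.43 = 0.202.
Precision τ = 1/σ² = 1/0.2016² = 24.6.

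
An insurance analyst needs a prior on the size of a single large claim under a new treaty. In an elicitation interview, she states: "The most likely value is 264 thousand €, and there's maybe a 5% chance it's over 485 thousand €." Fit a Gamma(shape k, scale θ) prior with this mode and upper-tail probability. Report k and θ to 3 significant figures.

k ≈ 8.53, θ ≈ 35.1

Gamma(k,θ) with k>1 has mode (k−1)θ, so θ = 264/(k−1).
Need P(X < 485) = 0.95 with θ tied to k this way. Start at k = 2, θ = 264: P(X<485) ≈ 0.548.
Too low — raise k to concentrate. Iterating converges to k ≈ 8.53.
Then θ = 264/(8.53−1) ≈ 35.1.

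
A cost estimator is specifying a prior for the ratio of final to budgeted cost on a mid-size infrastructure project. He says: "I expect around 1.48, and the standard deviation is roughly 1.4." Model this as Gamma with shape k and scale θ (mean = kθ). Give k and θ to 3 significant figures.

For Gamma(k, scale θ): mean = kθ, variance = kθ², so CV = 1/√k.
CV = SD/mean = 1.4/1.48 = 0.9459, hence k = 1/CV² = 1.12.
Then θ = mean/k = 1.48/1.12 = 1.32.

k ≈ 1.12, θ ≈ 1.32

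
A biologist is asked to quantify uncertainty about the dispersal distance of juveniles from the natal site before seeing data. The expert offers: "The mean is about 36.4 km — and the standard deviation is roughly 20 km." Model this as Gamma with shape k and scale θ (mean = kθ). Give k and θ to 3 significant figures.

For Gamma(k, scale θ): mean = kθ, variance = kθ², so CV = 1/√k.
CV = SD/mean = 20/36.4 = 0.5495, hence k = 1/CV² = 3.31.
Then θ = mean/k = 36.4/3.31 = 11.

k ≈ 3.31, θ ≈ 11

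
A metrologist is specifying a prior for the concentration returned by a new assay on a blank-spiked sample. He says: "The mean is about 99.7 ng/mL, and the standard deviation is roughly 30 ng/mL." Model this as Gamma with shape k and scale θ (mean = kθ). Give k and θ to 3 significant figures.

For Gamma(k, scale θ): mean = kθ, variance = kθ², so CV = 1/√k.
CV = SD/mean = 30/99.7 = 0.3009, hence k = 1/CV² = 11.
Then θ = mean/k = 99.7/11 = 9.03.

k ≈ 11, θ ≈ 9.03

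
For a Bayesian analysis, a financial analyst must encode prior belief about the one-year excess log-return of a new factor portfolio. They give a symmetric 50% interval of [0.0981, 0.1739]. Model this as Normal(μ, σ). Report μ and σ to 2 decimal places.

A symmetric 50% interval runs μ ± z·σ with z = 0.6745.
Half-width = 0.0379, so σ = 0.0379/0.6745 = 0.06.
μ is the interval midpoint, 0.14.

μ = 0.14, σ = 0.06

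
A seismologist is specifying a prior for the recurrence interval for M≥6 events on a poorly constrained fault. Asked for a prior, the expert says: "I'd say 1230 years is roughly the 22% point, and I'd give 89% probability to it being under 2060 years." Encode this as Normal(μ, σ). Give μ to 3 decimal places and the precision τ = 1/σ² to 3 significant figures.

For Normal(μ,σ), the p-quantile is μ + z_p·σ. Here z_{0.22} = -0.7722, z_{0.89} = 1.227.
So 1230 = μ − 0.7722σ and 2060 = μ + 1.227σ.
Subtracting: σ = (2060 − 1230)/(1.227 − (-0.7722)) = 415.265.
Then μ = 1230 − (-0.7722)·415.265 = 1550.665.
Precision τ = 1/σ² = 1/415.3² = 5.8e-06.

μ = 1550.665, τ = 5.8e-06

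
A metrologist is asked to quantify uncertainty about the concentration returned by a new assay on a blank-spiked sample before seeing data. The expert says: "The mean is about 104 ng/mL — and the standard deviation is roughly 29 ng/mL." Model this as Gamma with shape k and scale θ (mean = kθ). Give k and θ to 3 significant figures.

For Gamma(k, scale θ): mean = kθ, variance = kθ², so CV = 1/√k.
CV = SD/mean = 29/104 = 0.2788, hence k = 1/CV² = 12.9.
Then θ = mean/k = 104/12.9 = 8.09.

k ≈ 12.9, θ ≈ 8.09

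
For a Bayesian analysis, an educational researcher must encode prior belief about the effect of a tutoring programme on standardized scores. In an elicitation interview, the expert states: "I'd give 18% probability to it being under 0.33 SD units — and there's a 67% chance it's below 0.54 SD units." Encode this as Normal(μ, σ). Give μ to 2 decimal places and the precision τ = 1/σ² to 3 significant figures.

The p-quantile of Normal(μ,σ) is μ + z_p·σ, with z_{0.18} = -0.9154 and z_{0.67} = 0.4399.
Eliminate σ: μ = (z₂·x₁ − z₁·x₂)/(z₂ − z₁) = (0.4399·0.33 − (-0.9154)·0.54)/1.355 = 0.47.
Then σ = (x₂ − x₁)/(z₂ − z₁) = (0.54 − 0.33)/1.355 = 0.15.
Precision τ = 1/σ² = 1/0.1549² = 41.7.

μ = 0.47, τ = 41.7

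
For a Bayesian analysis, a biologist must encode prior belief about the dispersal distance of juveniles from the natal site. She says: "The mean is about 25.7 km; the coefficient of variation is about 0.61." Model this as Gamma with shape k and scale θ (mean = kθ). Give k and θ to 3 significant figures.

k ≈ 2.69, θ ≈ 9.56

For Gamma(k, scale θ): mean = kθ, variance = kθ², so CV = 1/√k.
CV = 0.61, hence k = 1/CV² = 2.69.
Then θ = mean/k = 25.7/2.69 = 9.56.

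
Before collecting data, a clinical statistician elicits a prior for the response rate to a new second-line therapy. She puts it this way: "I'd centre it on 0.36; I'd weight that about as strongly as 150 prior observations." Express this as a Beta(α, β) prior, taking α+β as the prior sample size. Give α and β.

Under the effective-sample-size interpretation, Beta(α, β) has prior mean α/(α+β) and prior sample size α+β.
So α+β = 150 and α/(α+β) = 0.36, giving α = 0.36·150 = 54 and β = 150 − 54 = 96.

α = 54, β = 96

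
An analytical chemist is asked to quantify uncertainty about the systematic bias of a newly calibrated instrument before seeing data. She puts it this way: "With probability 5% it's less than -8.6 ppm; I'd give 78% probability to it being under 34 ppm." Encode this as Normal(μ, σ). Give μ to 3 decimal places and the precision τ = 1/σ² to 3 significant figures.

The p-quantile of Normal(μ,σ) is μ + z_p·σ, with z_{0.05} = -1.645 and z_{0.78} = 0.7722.
Eliminate σ: μ = (z₂·x₁ − z₁·x₂)/(z₂ − z₁) = (0.7722·-8.6 − (-1.645)·34)/2.417 = 20.390.
Then σ = (x₂ − x₁)/(z₂ − z₁) = (34 − -8.6)/2.417 = 17.625.
Precision τ = 1/σ² = 1/17.62² = 0.00322.

μ = 20.390, τ = 0.00322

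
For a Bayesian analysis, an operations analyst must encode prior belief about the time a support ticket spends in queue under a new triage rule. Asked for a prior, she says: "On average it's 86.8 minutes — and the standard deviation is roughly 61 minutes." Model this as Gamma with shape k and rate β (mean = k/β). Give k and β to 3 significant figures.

For Gamma(k, rate β): mean = k/β, variance = k/β², so CV = 1/√k.
CV = SD/mean = 61/86.8 = 0.7028, hence k = 1/CV² = 2.02.
Then β = k/mean = 2.02/86.8 = 0.0233.

k ≈ 2.02, β ≈ 0.0233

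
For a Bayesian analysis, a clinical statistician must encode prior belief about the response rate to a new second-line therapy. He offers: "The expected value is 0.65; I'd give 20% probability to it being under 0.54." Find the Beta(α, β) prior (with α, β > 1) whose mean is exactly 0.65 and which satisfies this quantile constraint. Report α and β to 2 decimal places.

α ≈ 8.34, β ≈ 4.49

With mean 0.65 fixed, write α = 0.65s, β = 0.35s where s = α+β.
Need P(θ < 0.54) = 0.2 under Beta(0.65s, 0.35s). Normal approximation: (q−m)/√(m(1−m)/s) ≈ z_{0.2} = -0.842, so s ≈ 0.65·0.35·(-0.842)²/(0.54−0.65)² = 13.3.
At s = 13.3: P(θ<0.54) ≈ 0.196. Adjusting to match 0.2 gives s ≈ 12.83.
So α = 0.65·12.83 ≈ 8.34, β = 0.35·12.83 ≈ 4.49.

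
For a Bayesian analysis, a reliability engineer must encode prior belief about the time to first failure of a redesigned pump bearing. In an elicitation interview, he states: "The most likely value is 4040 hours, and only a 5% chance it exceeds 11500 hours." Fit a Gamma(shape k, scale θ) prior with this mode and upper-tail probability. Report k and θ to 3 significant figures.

Gamma(k,θ) with k>1 has mode (k−1)θ, so θ = 4040/(k−1).
Need P(X < 11500) = 0.95 with θ tied to k this way. Start at k = 2, θ = 4040: P(X<11500) ≈ 0.777.
Too low — raise k to concentrate. Iterating converges to k ≈ 3.44.
Then θ = 4040/(3.44−1) ≈ 1660.

k ≈ 3.44, θ ≈ 1660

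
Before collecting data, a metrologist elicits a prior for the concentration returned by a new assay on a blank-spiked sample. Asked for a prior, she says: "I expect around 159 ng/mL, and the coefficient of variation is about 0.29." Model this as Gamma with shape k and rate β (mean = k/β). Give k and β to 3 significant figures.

For Gamma(k, rate β): mean = k/β, variance = k/β², so CV = 1/√k.
CV = 0.29, hence k = 1/CV² = 11.9.
Then β = k/mean = 11.9/159 = 0.0748.

k ≈ 11.9, β ≈ 0.0748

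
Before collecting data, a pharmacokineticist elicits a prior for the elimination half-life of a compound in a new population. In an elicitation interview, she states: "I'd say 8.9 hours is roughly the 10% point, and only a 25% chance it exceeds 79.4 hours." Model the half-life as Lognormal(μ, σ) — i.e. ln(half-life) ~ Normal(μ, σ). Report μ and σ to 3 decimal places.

μ ≈ 3.620, σ ≈ 1.119

If T ~ Lognormal(μ,σ) then ln T ~ Normal(μ,σ), so the p-quantile of ln T is μ + z_p·σ.
ln(8.9) = 2.186 and ln(79.4) = 4.374; z_{0.1} = -1.282, z_{0.75} = 0.6745.
σ = (4.374 − 2.186)/(0.6745 − (-1.282)) = 1.119.
μ = 2.186 − (-1.282)·1.119 = 3.620.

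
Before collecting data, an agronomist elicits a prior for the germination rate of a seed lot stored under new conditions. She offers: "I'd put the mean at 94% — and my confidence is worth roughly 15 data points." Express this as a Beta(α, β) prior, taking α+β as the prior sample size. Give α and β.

Under the effective-sample-size interpretation, Beta(α, β) has prior mean α/(α+β) and prior sample size α+β.
So α+β = 15 and α/(α+β) = 0.94, giving α = 0.94·15 = 14.1 and β = 15 − 14.1 = 0.9.

α = 14.1, β = 0.9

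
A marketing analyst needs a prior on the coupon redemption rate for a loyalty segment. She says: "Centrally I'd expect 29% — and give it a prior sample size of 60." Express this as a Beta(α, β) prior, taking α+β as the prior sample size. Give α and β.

α = 17.4, β = 42.6

Under the effective-sample-size interpretation, Beta(α, β) has prior mean α/(α+β) and prior sample size α+β.
So α+β = 60 and α/(α+β) = 0.29, giving α = 0.29·60 = 17.4 and β = 60 − 17.4 = 42.6.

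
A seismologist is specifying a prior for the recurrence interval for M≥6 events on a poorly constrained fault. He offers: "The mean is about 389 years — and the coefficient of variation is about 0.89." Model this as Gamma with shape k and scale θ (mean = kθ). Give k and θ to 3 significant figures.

For Gamma(k, scale θ): mean = kθ, variance = kθ², so CV = 1/√k.
CV = 0.89, hence k = 1/CV² = 1.26.
Then θ = mean/k = 389/1.26 = 308.

k ≈ 1.26, θ ≈ 308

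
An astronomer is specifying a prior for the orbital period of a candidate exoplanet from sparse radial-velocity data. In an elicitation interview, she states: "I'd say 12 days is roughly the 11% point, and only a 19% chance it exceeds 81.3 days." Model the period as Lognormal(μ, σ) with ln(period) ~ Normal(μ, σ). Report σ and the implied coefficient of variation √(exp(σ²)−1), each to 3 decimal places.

σ ≈ 0.909, CV ≈ 1.134

If T ~ Lognormal(μ,σ) then ln T ~ Normal(μ,σ), so the p-quantile of ln T is μ + z_p·σ.
ln(12) = 2.485 and ln(81.3) = 4.398; z_{0.11} = -1.227, z_{0.81} = 0.8779.
σ = (4.398 − 2.485)/(0.8779 − (-1.227)) = 0.909.
μ = 2.485 − (-1.227)·0.909 = 3.600.
CV = √(exp(σ²)−1) = √(exp(0.8266)−1) = 1.134.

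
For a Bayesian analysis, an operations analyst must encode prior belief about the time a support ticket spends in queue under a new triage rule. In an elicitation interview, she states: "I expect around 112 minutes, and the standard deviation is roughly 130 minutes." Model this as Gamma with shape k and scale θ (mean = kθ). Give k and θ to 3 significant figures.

For Gamma(k, scale θ): mean = kθ, variance = kθ², so CV = 1/√k.
CV = SD/mean = 130/112 = 1.161, hence k = 1/CV² = 0.742.
Then θ = mean/k = 112/0.742 = 151.

k ≈ 0.742, θ ≈ 151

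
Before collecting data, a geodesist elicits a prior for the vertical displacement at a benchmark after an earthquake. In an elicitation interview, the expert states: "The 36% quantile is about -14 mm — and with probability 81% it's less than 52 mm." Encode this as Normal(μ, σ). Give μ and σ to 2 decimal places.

μ = 5.14, σ = 53.38

For Normal(μ,σ), the p-quantile is μ + z_p·σ. Here z_{0.36} = -0.3585, z_{0.81} = 0.8779.
So -14 = μ − 0.3585σ and 52 = μ + 0.8779σ.
Subtracting: σ = (52 − -14)/(0.8779 − (-0.3585)) = 53.38.
Then μ = -14 − (-0.3585)·53.38 = 5.14.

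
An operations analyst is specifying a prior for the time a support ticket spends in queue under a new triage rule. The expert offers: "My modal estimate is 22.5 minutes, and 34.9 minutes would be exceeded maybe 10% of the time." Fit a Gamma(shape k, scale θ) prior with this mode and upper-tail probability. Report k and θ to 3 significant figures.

k ≈ 10.7, θ ≈ 2.32

Gamma(k,θ) with k>1 has mode (k−1)θ, so θ = 22.5/(k−1).
Need P(X < 34.9) = 0.9 with θ tied to k this way. Start at k = 2, θ = 22.5: P(X<34.9) ≈ 0.459.
Too low — raise k to concentrate. Iterating converges to k ≈ 10.7.
Then θ = 22.5/(10.7−1) ≈ 2.32.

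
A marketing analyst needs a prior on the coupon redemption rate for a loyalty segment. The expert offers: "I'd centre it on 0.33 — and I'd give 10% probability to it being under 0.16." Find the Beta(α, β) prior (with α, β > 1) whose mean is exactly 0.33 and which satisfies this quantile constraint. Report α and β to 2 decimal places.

With mean 0.33 fixed, write α = 0.33s, β = 0.67s where s = α+β.
Need P(θ < 0.16) = 0.1 under Beta(0.33s, 0.67s). Normal approximation: (q−m)/√(m(1−m)/s) ≈ z_{0.1} = -1.28, so s ≈ 0.33·0.67·(-1.28)²/(0.16−0.33)² = 12.6.
At s = 12.6: P(θ<0.16) ≈ 0.083. Adjusting to match 0.1 gives s ≈ 11.00.
So α = 0.33·11.00 ≈ 3.63, β = 0.67·11.00 ≈ 7.37.

α ≈ 3.63, β ≈ 7.37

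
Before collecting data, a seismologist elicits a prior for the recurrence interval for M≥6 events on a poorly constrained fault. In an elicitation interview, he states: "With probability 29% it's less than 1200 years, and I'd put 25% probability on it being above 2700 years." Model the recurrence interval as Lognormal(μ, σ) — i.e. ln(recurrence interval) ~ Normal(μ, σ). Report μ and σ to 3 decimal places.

μ ≈ 7.456, σ ≈ 0.660

If T ~ Lognormal(μ,σ) then ln T ~ Normal(μ,σ), so the p-quantile of ln T is μ + z_p·σ.
ln(1200) = 7.09 and ln(2700) = 7.901; z_{0.29} = -0.5534, z_{0.75} = 0.6745.
σ = (7.901 − 7.09)/(0.6745 − (-0.5534)) = 0.660.
μ = 7.09 − (-0.5534)·0.660 = 7.456.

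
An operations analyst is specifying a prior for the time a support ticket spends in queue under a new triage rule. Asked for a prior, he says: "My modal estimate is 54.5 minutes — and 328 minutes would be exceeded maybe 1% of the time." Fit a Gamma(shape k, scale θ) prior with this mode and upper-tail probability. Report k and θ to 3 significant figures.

Gamma(k,θ) with k>1 has mode (k−1)θ, so θ = 54.5/(k−1).
Need P(X < 328) = 0.99 with θ tied to k this way. Start at k = 2, θ = 54.5: P(X<328) ≈ 0.983.
Too low — raise k to concentrate. Iterating converges to k ≈ 2.15.
Then θ = 54.5/(2.15−1) ≈ 47.5.

k ≈ 2.15, θ ≈ 47.5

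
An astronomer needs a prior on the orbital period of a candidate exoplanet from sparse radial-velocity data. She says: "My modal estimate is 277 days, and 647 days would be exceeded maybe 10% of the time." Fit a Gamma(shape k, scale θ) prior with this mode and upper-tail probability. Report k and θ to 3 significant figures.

Gamma(k,θ) with k>1 has mode (k−1)θ, so θ = 277/(k−1).
Need P(X < 647) = 0.9 with θ tied to k this way. Start at k = 2, θ = 277: P(X<647) ≈ 0.677.
Too low — raise k to concentrate. Iterating converges to k ≈ 3.67.
Then θ = 277/(3.67−1) ≈ 104.

k ≈ 3.67, θ ≈ 104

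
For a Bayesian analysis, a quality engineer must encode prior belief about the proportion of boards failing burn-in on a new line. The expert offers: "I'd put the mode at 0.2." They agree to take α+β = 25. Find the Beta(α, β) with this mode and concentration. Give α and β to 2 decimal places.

For α,β > 1 the Beta mode is (α−1)/(α+β−2). With α+β = 25, the mode is (α−1)/23.
Set (α−1)/23 = 0.2 → α = 1 + 0.2·23 = 5.60.
β = 25 − α = 19.40.

α = 5.60, β = 19.40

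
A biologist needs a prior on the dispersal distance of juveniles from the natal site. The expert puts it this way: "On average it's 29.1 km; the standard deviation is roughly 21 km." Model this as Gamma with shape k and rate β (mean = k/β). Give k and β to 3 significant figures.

k ≈ 1.92, β ≈ 0.066

For Gamma(k, rate β): mean = k/β, variance = k/β², so CV = 1/√k.
CV = SD/mean = 21/29.1 = 0.7216, hence k = 1/CV² = 1.92.
Then β = k/mean = 1.92/29.1 = 0.066.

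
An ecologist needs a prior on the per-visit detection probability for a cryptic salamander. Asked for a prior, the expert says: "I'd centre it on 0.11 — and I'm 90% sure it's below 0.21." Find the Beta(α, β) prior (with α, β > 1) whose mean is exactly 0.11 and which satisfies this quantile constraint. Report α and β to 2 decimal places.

α ≈ 1.93, β ≈ 15.59

With mean 0.11 fixed, write α = 0.11s, β = 0.89s where s = α+β.
Need P(θ < 0.21) = 0.9 under Beta(0.11s, 0.89s). Normal approximation: (q−m)/√(m(1−m)/s) ≈ z_{0.9} = 1.28, so s ≈ 0.11·0.89·(1.28)²/(0.21−0.11)² = 16.1.
At s = 16.1: P(θ<0.21) ≈ 0.893. Adjusting to match 0.9 gives s ≈ 17.52.
So α = 0.11·17.52 ≈ 1.93, β = 0.89·17.52 ≈ 15.59.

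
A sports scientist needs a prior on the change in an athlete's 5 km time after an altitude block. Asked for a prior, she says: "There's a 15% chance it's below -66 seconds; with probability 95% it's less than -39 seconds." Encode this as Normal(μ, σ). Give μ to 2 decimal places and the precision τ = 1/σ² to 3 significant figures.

μ = -55.56, τ = 0.00986

For Normal(μ,σ), the p-quantile is μ + z_p·σ. Here z_{0.15} = -1.036, z_{0.95} = 1.645.
So -66 = μ − 1.036σ and -39 = μ + 1.645σ.
Subtracting: σ = (-39 − -66)/(1.645 − (-1.036)) = 10.07.
Then μ = -66 − (-1.036)·10.07 = -55.56.
Precision τ = 1/σ² = 1/10.07² = 0.00986.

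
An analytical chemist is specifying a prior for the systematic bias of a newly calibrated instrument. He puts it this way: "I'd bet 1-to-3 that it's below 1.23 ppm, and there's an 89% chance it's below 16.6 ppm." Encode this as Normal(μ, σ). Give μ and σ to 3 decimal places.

μ = 6.683, σ = 8.085

The p-quantile of Normal(μ,σ) is μ + z_p·σ, with z_{0.25} = -0.6745 and z_{0.89} = 1.227.
Eliminate σ: μ = (z₂·x₁ − z₁·x₂)/(z₂ − z₁) = (1.227·1.23 − (-0.6745)·16.6)/1.901 = 6.683.
Then σ = (x₂ − x₁)/(z₂ − z₁) = (16.6 − 1.23)/1.901 = 8.085.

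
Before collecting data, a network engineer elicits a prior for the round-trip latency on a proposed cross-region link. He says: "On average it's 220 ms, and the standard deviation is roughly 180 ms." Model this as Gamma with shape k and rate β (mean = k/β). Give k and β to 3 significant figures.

k ≈ 1.49, β ≈ 0.00679

For Gamma(k, rate β): mean = k/β, variance = k/β², so CV = 1/√k.
CV = SD/mean = 180/220 = 0.8182, hence k = 1/CV² = 1.49.
Then β = k/mean = 1.49/220 = 0.00679.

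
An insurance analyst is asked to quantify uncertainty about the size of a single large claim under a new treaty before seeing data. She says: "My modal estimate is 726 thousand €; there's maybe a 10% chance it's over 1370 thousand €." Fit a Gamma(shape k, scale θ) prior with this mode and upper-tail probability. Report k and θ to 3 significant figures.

Gamma(k,θ) with k>1 has mode (k−1)θ, so θ = 726/(k−1).
Need P(X < 1370) = 0.9 with θ tied to k this way. Start at k = 2, θ = 726: P(X<1370) ≈ 0.563.
Too low — raise k to concentrate. Iterating converges to k ≈ 5.74.
Then θ = 726/(5.74−1) ≈ 153.

k ≈ 5.74, θ ≈ 153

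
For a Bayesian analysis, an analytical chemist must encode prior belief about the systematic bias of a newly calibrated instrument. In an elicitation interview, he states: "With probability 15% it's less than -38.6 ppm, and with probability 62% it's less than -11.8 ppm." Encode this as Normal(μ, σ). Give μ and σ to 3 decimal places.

μ = -17.901, σ = 19.971

The p-quantile of Normal(μ,σ) is μ + z_p·σ, with z_{0.15} = -1.036 and z_{0.62} = 0.3055.
Eliminate σ: μ = (z₂·x₁ − z₁·x₂)/(z₂ − z₁) = (0.3055·-38.6 − (-1.036)·-11.8)/1.342 = -17.901.
Then σ = (x₂ − x₁)/(z₂ − z₁) = (-11.8 − -38.6)/1.342 = 19.971.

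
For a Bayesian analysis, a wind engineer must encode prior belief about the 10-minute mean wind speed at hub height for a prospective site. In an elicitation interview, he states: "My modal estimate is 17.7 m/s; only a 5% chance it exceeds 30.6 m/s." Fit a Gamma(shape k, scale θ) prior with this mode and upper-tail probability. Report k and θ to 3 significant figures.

Gamma(k,θ) with k>1 has mode (k−1)θ, so θ = 17.7/(k−1).
Need P(X < 30.6) = 0.95 with θ tied to k this way. Start at k = 2, θ = 17.7: P(X<30.6) ≈ 0.516.
Too low — raise k to concentrate. Iterating converges to k ≈ 10.3.
Then θ = 17.7/(10.3−1) ≈ 1.9.

k ≈ 10.3, θ ≈ 1.9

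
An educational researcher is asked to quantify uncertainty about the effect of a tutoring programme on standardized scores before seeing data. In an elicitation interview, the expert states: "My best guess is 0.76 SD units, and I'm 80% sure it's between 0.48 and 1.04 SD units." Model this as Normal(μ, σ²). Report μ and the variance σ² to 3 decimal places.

A symmetric 80% interval runs μ ± z·σ with z = 1.282.
Half-width = 0.28, so σ = 0.28/1.282 = 0.2185 and σ² = 0.048.
μ is the stated best guess, 0.760.

μ = 0.760, σ² = 0.048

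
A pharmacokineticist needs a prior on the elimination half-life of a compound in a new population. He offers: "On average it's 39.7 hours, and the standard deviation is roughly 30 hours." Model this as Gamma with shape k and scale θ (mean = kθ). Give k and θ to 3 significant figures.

k ≈ 1.75, θ ≈ 22.7

For Gamma(k, scale θ): mean = kθ, variance = kθ², so CV = 1/√k.
CV = SD/mean = 30/39.7 = 0.7557, hence k = 1/CV² = 1.75.
Then θ = mean/k = 39.7/1.75 = 22.7.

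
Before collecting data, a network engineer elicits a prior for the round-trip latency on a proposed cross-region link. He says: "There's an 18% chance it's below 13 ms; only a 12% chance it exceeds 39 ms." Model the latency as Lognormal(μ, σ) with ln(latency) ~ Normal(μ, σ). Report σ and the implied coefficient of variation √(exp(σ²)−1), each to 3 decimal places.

σ ≈ 0.526, CV ≈ 0.564

If T ~ Lognormal(μ,σ) then ln T ~ Normal(μ,σ), so the p-quantile of ln T is μ + z_p·σ.
ln(13) = 2.565 and ln(39) = 3.664; z_{0.18} = -0.9154, z_{0.88} = 1.175.
σ = (3.664 − 2.565)/(1.175 − (-0.9154)) = 0.526.
μ = 2.565 − (-0.9154)·0.526 = 3.046.
CV = √(exp(σ²)−1) = √(exp(0.2762)−1) = 0.564.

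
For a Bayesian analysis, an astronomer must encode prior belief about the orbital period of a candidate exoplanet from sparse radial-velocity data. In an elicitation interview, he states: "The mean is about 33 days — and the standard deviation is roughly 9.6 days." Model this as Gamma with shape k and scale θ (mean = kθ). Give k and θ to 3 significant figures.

k ≈ 11.8, θ ≈ 2.79

For Gamma(k, scale θ): mean = kθ, variance = kθ², so CV = 1/√k.
CV = SD/mean = 9.6/33 = 0.2909, hence k = 1/CV² = 11.8.
Then θ = mean/k = 33/11.8 = 2.79.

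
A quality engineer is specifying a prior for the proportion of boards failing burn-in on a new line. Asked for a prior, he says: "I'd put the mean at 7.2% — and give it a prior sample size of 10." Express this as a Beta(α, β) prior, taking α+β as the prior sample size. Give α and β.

Under the effective-sample-size interpretation, Beta(α, β) has prior mean α/(α+β) and prior sample size α+β.
So α+β = 10 and α/(α+β) = 0.072, giving α = 0.072·10 = 0.72 and β = 10 − 0.72 = 9.28.

α = 0.72, β = 9.28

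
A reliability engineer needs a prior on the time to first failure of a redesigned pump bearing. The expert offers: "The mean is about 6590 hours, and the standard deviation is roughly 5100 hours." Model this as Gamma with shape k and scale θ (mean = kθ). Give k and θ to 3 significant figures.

For Gamma(k, scale θ): mean = kθ, variance = kθ², so CV = 1/√k.
CV = SD/mean = 5100/6590 = 0.7739, hence k = 1/CV² = 1.67.
Then θ = mean/k = 6590/1.67 = 3950.

k ≈ 1.67, θ ≈ 3950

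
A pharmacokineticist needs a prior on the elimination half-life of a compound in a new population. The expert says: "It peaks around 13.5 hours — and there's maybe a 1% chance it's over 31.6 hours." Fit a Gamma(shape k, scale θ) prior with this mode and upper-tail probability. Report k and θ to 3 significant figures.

Gamma(k,θ) with k>1 has mode (k−1)θ, so θ = 13.5/(k−1).
Need P(X < 31.6) = 0.99 with θ tied to k this way. Start at k = 2, θ = 13.5: P(X<31.6) ≈ 0.678.
Too low — raise k to concentrate. Iterating converges to k ≈ 7.58.
Then θ = 13.5/(7.58−1) ≈ 2.05.

k ≈ 7.58, θ ≈ 2.05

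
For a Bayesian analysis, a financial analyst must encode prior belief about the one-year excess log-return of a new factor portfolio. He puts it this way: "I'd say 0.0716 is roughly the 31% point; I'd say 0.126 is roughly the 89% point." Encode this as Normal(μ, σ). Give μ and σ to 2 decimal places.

μ = 0.09, σ = 0.03

The p-quantile of Normal(μ,σ) is μ + z_p·σ, with z_{0.31} = -0.4959 and z_{0.89} = 1.227.
Eliminate σ: μ = (z₂·x₁ − z₁·x₂)/(z₂ − z₁) = (1.227·0.0716 − (-0.4959)·0.126)/1.722 = 0.09.
Then σ = (x₂ − x₁)/(z₂ − z₁) = (0.126 − 0.0716)/1.722 = 0.03.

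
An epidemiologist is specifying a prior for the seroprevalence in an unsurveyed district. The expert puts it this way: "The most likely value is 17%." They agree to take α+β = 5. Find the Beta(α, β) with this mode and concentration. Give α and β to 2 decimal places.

For α,β > 1 the Beta mode is (α−1)/(α+β−2). With α+β = 5, the mode is (α−1)/3.
Set (α−1)/3 = 0.17 → α = 1 + 0.17·3 = 1.51.
β = 5 − α = 3.49.

α = 1.51, β = 3.49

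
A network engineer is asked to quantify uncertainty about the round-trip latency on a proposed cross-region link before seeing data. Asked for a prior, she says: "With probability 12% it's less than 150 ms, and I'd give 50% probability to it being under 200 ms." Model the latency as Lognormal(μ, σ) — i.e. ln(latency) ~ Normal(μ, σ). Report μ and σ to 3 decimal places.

μ ≈ 5.298, σ ≈ 0.245

If T ~ Lognormal(μ,σ) then ln T ~ Normal(μ,σ), so the p-quantile of ln T is μ + z_p·σ.
ln(150) = 5.011 and ln(200) = 5.298; z_{0.12} = -1.175, z_{0.5} = 0.
σ = (5.298 − 5.011)/(0 − (-1.175)) = 0.245.
μ = 5.011 − (-1.175)·0.245 = 5.298.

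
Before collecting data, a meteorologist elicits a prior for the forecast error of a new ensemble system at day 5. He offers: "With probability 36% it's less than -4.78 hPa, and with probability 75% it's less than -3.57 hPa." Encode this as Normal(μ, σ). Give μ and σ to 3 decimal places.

μ = -4.360, σ = 1.171

The p-quantile of Normal(μ,σ) is μ + z_p·σ, with z_{0.36} = -0.3585 and z_{0.75} = 0.6745.
Eliminate σ: μ = (z₂·x₁ − z₁·x₂)/(z₂ − z₁) = (0.6745·-4.78 − (-0.3585)·-3.57)/1.033 = -4.360.
Then σ = (x₂ − x₁)/(z₂ − z₁) = (-3.57 − -4.78)/1.033 = 1.171.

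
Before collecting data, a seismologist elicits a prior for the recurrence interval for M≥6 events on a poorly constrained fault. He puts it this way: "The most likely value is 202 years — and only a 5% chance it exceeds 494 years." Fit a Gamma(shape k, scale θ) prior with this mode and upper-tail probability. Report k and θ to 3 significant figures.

Gamma(k,θ) with k>1 has mode (k−1)θ, so θ = 202/(k−1).
Need P(X < 494) = 0.95 with θ tied to k this way. Start at k = 2, θ = 202: P(X<494) ≈ 0.701.
Too low — raise k to concentrate. Iterating converges to k ≈ 4.4.
Then θ = 202/(4.4−1) ≈ 59.3.

k ≈ 4.4, θ ≈ 59.3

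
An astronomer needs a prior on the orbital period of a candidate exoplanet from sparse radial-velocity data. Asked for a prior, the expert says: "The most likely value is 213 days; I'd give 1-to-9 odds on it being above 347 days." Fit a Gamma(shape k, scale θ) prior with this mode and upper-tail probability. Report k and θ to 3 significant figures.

k ≈ 8.91, θ ≈ 26.9

Gamma(k,θ) with k>1 has mode (k−1)θ, so θ = 213/(k−1).
Need P(X < 347) = 0.9 with θ tied to k this way. Start at k = 2, θ = 213: P(X<347) ≈ 0.484.
Too low — raise k to concentrate. Iterating converges to k ≈ 8.91.
Then θ = 213/(8.91−1) ≈ 26.9.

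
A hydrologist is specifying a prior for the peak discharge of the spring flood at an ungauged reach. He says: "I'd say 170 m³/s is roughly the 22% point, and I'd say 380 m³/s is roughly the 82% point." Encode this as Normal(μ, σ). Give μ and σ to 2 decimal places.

μ = 266.09, σ = 124.44

The p-quantile of Normal(μ,σ) is μ + z_p·σ, with z_{0.22} = -0.7722 and z_{0.82} = 0.9154.
Eliminate σ: μ = (z₂·x₁ − z₁·x₂)/(z₂ − z₁) = (0.9154·170 − (-0.7722)·380)/1.688 = 266.09.
Then σ = (x₂ − x₁)/(z₂ − z₁) = (380 − 170)/1.688 = 124.44.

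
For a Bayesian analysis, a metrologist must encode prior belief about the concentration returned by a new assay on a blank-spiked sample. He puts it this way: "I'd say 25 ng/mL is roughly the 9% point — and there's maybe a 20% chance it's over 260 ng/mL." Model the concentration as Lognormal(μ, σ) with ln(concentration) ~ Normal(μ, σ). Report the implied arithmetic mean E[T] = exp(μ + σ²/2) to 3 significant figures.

If T ~ Lognormal(μ,σ) then ln T ~ Normal(μ,σ), so the p-quantile of ln T is μ + z_p·σ.
ln(25) = 3.219 and ln(260) = 5.561; z_{0.09} = -1.341, z_{0.8} = 0.8416.
σ = (5.561 − 3.219)/(0.8416 − (-1.341)) = 1.073.
μ = 3.219 − (-1.341)·1.073 = 4.658.
E[T] = exp(μ + σ²/2) = exp(4.658 + 0.5757) = 187 ng/mL.

E[T] ≈ 187 ng/mL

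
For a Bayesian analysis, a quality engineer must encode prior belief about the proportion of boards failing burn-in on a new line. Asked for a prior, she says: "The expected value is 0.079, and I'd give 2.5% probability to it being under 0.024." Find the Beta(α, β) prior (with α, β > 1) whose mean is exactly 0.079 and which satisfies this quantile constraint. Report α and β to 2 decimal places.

With mean 0.079 fixed, write α = 0.079s, β = 0.921s where s = α+β.
Need P(θ < 0.024) = 0.025 under Beta(0.079s, 0.921s). Normal approximation: (q−m)/√(m(1−m)/s) ≈ z_{0.025} = -1.96, so s ≈ 0.079·0.921·(-1.96)²/(0.024−0.079)² = 92.4.
At s = 92.4: P(θ<0.024) ≈ 0.004. Adjusting to match 0.025 gives s ≈ 55.15.
So α = 0.079·55.15 ≈ 4.36, β = 0.921·55.15 ≈ 50.79.

α ≈ 4.36, β ≈ 50.79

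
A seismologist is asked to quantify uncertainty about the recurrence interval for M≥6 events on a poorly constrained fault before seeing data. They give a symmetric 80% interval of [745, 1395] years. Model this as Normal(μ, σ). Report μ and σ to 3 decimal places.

A symmetric 80% interval runs μ ± z·σ with z = 1.282.
Half-width = 325, so σ = 325/1.282 = 253.599.
μ is the interval midpoint, 1070.000.

μ = 1070.000, σ = 253.599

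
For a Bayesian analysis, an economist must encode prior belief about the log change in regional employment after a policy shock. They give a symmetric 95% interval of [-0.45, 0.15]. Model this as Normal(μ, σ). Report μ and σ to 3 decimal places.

μ = -0.150, σ = 0.153

A symmetric 95% interval runs μ ± z·σ with z = 1.96.
Half-width = 0.3, so σ = 0.3/1.96 = 0.153.
μ is the interval midpoint, -0.150.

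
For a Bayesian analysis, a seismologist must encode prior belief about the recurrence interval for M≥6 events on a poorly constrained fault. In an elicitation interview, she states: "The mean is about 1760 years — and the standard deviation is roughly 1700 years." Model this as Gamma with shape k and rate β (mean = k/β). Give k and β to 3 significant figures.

For Gamma(k, rate β): mean = k/β, variance = k/β², so CV = 1/√k.
CV = SD/mean = 1700/1760 = 0.9659, hence k = 1/CV² = 1.07.
Then β = k/mean = 1.07/1760 = 0.000609.

k ≈ 1.07, β ≈ 0.000609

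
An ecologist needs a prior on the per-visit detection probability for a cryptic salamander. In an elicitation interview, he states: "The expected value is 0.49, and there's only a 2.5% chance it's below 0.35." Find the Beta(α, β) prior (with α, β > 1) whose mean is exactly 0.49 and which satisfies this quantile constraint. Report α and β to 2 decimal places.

With mean 0.49 fixed, write α = 0.49s, β = 0.51s where s = α+β.
Need P(θ < 0.35) = 0.025 under Beta(0.49s, 0.51s). Normal approximation: (q−m)/√(m(1−m)/s) ≈ z_{0.025} = -1.96, so s ≈ 0.49·0.51·(-1.96)²/(0.35−0.49)² = 49.0.
At s = 49.0: P(θ<0.35) ≈ 0.023. Adjusting to match 0.025 gives s ≈ 47.25.
So α = 0.49·47.25 ≈ 23.15, β = 0.51·47.25 ≈ 24.10.

α ≈ 23.15, β ≈ 24.10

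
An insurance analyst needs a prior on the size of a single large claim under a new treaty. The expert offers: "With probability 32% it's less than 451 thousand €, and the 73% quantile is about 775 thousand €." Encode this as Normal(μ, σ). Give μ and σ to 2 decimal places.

μ = 591.24, σ = 299.86

The p-quantile of Normal(μ,σ) is μ + z_p·σ, with z_{0.32} = -0.4677 and z_{0.73} = 0.6128.
Eliminate σ: μ = (z₂·x₁ − z₁·x₂)/(z₂ − z₁) = (0.6128·451 − (-0.4677)·775)/1.081 = 591.24.
Then σ = (x₂ − x₁)/(z₂ − z₁) = (775 − 451)/1.081 = 299.86.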